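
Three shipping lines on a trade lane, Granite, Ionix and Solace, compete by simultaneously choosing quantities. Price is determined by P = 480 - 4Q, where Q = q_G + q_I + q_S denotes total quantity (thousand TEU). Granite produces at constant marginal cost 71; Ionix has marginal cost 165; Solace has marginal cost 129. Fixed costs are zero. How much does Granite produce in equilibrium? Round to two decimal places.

35.06

Granite's profit: π_G = (480 - 4Q)q_G - (71q_G). Setting ∂π_G/∂q_G = 0: 409 - 8q_G - 4(q_I + q_S) = 0.
Ionix's profit: π_I = (480 - 4Q)q_I - (165q_I). Setting ∂π_I/∂q_I = 0: 315 - 8q_I - 4(q_G + q_S) = 0.
Solace's first-order condition: 351 - 8q_S - 4(q_G + q_I) = 0.
Adding the 3 first-order conditions: 1075 − 16Q = 0, so Q = 1075/16.
Back-substituting: q_G = (409 − 1075/4)/4 = 561/16, q_I = (315 − 1075/4)/4 = 185/16, q_S = (351 − 1075/4)/4 = 329/16.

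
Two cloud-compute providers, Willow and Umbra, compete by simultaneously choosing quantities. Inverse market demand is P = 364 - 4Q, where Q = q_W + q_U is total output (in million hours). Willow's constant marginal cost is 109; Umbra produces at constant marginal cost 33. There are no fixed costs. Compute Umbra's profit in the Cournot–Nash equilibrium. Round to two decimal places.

4601.36

Willow's profit: π_W = (364 - 4Q)q_W - (109q_W). Setting ∂π_W/∂q_W = 0: 255 - 8q_W - 4(q_U) = 0.
Umbra's profit: π_U = (364 - 4Q)q_U - (33q_U). Setting ∂π_U/∂q_U = 0: 331 - 8q_U - 4(q_W) = 0.
Rearranging gives the reaction functions q_W = (255 - 4q_U)/8 and q_U = (331 - 4q_W)/8.
Substituting one into the other gives q_W = 179/12 and q_U = 407/12.
Price P = 364 - 4·(293/6) = 506/3.
Umbra's profit: (506/3 - 33)·(407/12) = 4601.3611.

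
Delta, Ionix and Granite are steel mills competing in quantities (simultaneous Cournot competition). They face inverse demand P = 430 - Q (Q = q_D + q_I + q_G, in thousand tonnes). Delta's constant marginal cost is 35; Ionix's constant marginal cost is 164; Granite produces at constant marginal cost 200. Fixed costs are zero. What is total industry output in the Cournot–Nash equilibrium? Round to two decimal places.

222.75

Delta's profit: π_D = (430 - Q)q_D - (35q_D). Setting ∂π_D/∂q_D = 0: 395 - 2q_D - (q_I + q_G) = 0.
Ionix's profit: π_I = (430 - Q)q_I - (164q_I). Setting ∂π_I/∂q_I = 0: 266 - 2q_I - (q_D + q_G) = 0.
Granite's profit: π_G = (430 - Q)q_G - (200q_G). Setting ∂π_G/∂q_G = 0: 230 - 2q_G - (q_D + q_I) = 0.
Adding the 3 conditions: 891 − 2Q − 2Q = 0, i.e. Q = 891/4.
Back-substituting: q_D = (395 − 891/4) = 689/4, q_I = (266 − 891/4) = 173/4, q_G = (230 − 891/4) = 29/4.
Total output Q = 689/4 + 173/4 + 29/4 = 891/4.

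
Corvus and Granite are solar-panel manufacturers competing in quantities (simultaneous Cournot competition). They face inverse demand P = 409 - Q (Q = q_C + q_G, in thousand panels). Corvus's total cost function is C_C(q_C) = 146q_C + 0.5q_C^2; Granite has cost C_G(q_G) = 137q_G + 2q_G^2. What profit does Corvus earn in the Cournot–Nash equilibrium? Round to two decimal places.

8852.78

Corvus's profit: π_C = (409 - Q)q_C - (146q_C + (1/2)q_C²). Setting ∂π_C/∂q_C = 0: 263 - 3q_C - (q_G) = 0.
Granite's profit: π_G = (409 - Q)q_G - (137q_G + 2q_G²). Setting ∂π_G/∂q_G = 0: 272 - 6q_G - (q_C) = 0.
Best responses: q_C = (263 - q_G)/3, q_G = (272 - q_C)/6.
Substituting one into the other gives q_C = 1306/17 and q_G = 553/17.
Price P = 409 - 1859/17 = 299.6471.
Corvus's profit: 299.6471·(1306/17) - 146·(1306/17) - (1/2)(1306/17)² = 8852.7820.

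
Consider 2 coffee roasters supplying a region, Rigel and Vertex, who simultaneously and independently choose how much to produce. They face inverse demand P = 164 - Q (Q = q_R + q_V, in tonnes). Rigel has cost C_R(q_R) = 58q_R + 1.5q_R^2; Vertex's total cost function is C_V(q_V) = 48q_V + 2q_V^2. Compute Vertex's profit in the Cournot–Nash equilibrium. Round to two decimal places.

801.46

Rigel's profit: π_R = (164 - Q)q_R - (58q_R + (3/2)q_R²). Setting ∂π_R/∂q_R = 0: 106 - 5q_R - (q_V) = 0.
Vertex's profit: π_V = (164 - Q)q_V - (48q_V + 2q_V²). Setting ∂π_V/∂q_V = 0: 116 - 6q_V - (q_R) = 0.
Rearranging gives the reaction functions q_R = (106 - q_V)/5 and q_V = (116 - q_R)/6.
Solving the pair: q_R = 520/29, q_V = 474/29.
Price P = 164 - 994/29 = 129.7241.
Vertex's profit: 129.7241·(474/29) - 48·(474/29) - 2(474/29)² = 801.4602.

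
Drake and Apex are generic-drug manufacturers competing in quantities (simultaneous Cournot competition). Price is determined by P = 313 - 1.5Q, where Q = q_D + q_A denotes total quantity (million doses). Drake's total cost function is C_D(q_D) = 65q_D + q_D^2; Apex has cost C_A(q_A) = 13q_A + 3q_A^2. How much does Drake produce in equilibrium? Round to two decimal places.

41.68

Drake's profit: π_D = (313 - 1.5Q)q_D - (65q_D + q_D²). Setting ∂π_D/∂q_D = 0: 248 - 5q_D - (3/2)(q_A) = 0.
Apex's profit: π_A = (313 - 1.5Q)q_A - (13q_A + 3q_A²). Setting ∂π_A/∂q_A = 0: 300 - 9q_A - (3/2)(q_D) = 0.
Best responses: q_D = (248 - (3/2)q_A)/5, q_A = (300 - (3/2)q_D)/9.
Solving the pair: q_D = 792/19, q_A = 1504/57.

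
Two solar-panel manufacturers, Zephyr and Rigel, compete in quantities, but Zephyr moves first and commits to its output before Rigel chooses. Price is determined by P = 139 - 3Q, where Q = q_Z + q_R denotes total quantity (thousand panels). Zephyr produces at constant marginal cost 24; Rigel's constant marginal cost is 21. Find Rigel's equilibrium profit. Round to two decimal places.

320.33

The follower Rigel best-responds to any q_Z: π_R = (139 - 3Q)q_R - 21q_R.
Follower FOC: 118 - 3q_Z - 6q_R = 0, so q_R(q_Z) = (118 - 3q_Z)/6.
The leader anticipates this reaction. Substituting into P = 139 - 3Q gives P = 80 - (3/2)q_Z, so π_Z = (80 - (3/2)q_Z)q_Z - 24q_Z.
Leader FOC: 56 - 3q_Z = 0, so q_Z = 56/3.
Then q_R = (118 - 3·(56/3))/6 = 31/3.
Price P = 139 - 3·29 = 52.
Rigel's profit: (52 - 21)·(31/3) = 961/3.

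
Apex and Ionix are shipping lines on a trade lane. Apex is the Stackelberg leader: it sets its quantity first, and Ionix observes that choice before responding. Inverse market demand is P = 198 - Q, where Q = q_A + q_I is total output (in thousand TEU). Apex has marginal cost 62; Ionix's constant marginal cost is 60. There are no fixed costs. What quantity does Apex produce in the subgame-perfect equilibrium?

The follower Ionix best-responds to any q_A: π_I = (198 - Q)q_I - 60q_I.
∂π_I/∂q_I = 138 - q_A - 2q_I = 0 gives the reaction function q_I = (138 - q_A)/2.
The leader anticipates this reaction. Substituting into P = 198 - Q gives P = 129 - (1/2)q_A, so π_A = (129 - (1/2)q_A)q_A - 62q_A.
Leader FOC: 67 - q_A = 0, so q_A = 67.
Then q_I = (138 - 67)/2 = 71/2.

67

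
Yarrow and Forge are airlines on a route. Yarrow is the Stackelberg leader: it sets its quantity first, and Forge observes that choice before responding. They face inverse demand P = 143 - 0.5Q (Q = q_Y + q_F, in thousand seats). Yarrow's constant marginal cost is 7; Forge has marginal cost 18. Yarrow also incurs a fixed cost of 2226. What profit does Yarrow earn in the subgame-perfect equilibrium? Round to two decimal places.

3176.25

The follower Forge best-responds to any q_Y: π_F = (143 - 0.5Q)q_F - 18q_F.
Setting the follower's marginal profit to zero, 125 - (1/2)q_Y - q_F = 0, i.e. q_F = (125 - (1/2)q_Y).
The leader anticipates this reaction. Substituting into P = 143 - 0.5Q gives P = 161/2 - (1/4)q_Y, so π_Y = (161/2 - (1/4)q_Y)q_Y - 7q_Y.
Maximising: ∂π_Y/∂q_Y = 147/2 - (1/2)q_Y = 0, giving q_Y = 147.
Then q_F = (125 - (1/2)·147) = 103/2.
Price P = 143 - (1/2)·(397/2) = 175/4.
Yarrow's profit: (175/4 - 7)·147 - 2226 = 3176.2500.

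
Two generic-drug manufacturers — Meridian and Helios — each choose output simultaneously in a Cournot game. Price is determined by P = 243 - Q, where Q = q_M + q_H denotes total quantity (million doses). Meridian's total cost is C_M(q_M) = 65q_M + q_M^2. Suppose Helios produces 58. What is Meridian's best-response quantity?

With the rival's output fixed at 58, Meridian's profit is π_M = (243 - 58 - q_M)q_M - (65q_M + q_M²) = (185 - q_M)q_M - (65q_M + q_M²).
∂π_M/∂q_M = 120 - 4q_M = 0, so q_M = 30.

30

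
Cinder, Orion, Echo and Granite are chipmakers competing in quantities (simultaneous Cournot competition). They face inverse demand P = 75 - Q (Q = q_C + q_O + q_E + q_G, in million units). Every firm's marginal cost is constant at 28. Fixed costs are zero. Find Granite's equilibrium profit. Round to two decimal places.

Each firm earns π_i = (75 - Q)q_i - 28q_i.
First-order condition (treating rivals' output as given): 47 - 2q_i - Σ_{j≠i} q_j = 0.
By symmetry each firm produces the same amount; substituting Σ_{j≠i} q_j = 3q_i yields q_i = 47/5.
Price P = 75 - 188/5 = 187/5.
Granite's profit: (187/5 - 28)·(47/5) = 88.3600.

88.36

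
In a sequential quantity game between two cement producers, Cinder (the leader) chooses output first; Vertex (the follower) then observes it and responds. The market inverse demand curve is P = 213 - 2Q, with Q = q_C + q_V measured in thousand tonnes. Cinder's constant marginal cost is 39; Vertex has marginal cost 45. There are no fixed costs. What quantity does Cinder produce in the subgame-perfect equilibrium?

45

The follower Vertex best-responds to any q_C: π_V = (213 - 2Q)q_V - 45q_V.
Setting the follower's marginal profit to zero, 168 - 2q_C - 4q_V = 0, i.e. q_V = (168 - 2q_C)/4.
The leader anticipates this reaction. Substituting into P = 213 - 2Q gives P = 129 - q_C, so π_C = (129 - q_C)q_C - 39q_C.
The leader's first-order condition 90 - 2q_C = 0 yields q_C = 45.
Then q_V = (168 - 2·45)/4 = 39/2.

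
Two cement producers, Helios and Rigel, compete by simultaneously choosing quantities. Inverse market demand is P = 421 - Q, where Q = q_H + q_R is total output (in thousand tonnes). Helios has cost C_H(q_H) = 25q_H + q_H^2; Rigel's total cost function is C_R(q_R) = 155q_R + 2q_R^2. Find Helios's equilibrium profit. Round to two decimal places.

16832.14

Helios's profit: π_H = (421 - Q)q_H - (25q_H + q_H²). Setting ∂π_H/∂q_H = 0: 396 - 4q_H - (q_R) = 0.
Rigel's profit: π_R = (421 - Q)q_R - (155q_R + 2q_R²). Setting ∂π_R/∂q_R = 0: 266 - 6q_R - (q_H) = 0.
Best responses: q_H = (396 - q_R)/4, q_R = (266 - q_H)/6.
Solving the pair: q_H = 91.7391, q_R = 668/23.
Price P = 421 - 120.7826 = 300.2174.
Helios's profit: 300.2174·91.7391 - 25·91.7391 - 91.7391² = 16832.1361.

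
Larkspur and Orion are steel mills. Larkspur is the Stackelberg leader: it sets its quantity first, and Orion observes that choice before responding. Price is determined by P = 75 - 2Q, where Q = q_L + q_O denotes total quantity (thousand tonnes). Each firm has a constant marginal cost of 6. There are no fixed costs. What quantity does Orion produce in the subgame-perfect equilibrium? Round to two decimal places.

8.63

The follower Orion best-responds to any q_L: π_O = (75 - 2Q)q_O - 6q_O.
Follower FOC: 69 - 2q_L - 4q_O = 0, so q_O(q_L) = (69 - 2q_L)/4.
Larkspur substitutes q_O(q_L) into its own profit: π_L = q_L(75 - 2q_L - (69 - 2q_L)/2) - 6q_L = (81/2 - q_L)q_L - 6q_L.
The leader's first-order condition 69/2 - 2q_L = 0 yields q_L = 69/4.
Then q_O = (69 - 2·(69/4))/4 = 69/8.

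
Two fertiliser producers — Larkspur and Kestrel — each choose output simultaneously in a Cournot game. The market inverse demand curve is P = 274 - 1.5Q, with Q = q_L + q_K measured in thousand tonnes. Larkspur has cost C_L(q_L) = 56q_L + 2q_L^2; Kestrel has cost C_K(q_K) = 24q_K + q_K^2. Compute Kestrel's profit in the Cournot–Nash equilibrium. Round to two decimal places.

4719.84

Larkspur's profit: π_L = (274 - 1.5Q)q_L - (56q_L + 2q_L²). Setting ∂π_L/∂q_L = 0: 218 - 7q_L - (3/2)(q_K) = 0.
Kestrel's profit: π_K = (274 - 1.5Q)q_K - (24q_K + q_K²). Setting ∂π_K/∂q_K = 0: 250 - 5q_K - (3/2)(q_L) = 0.
Best responses: q_L = (218 - (3/2)q_K)/7, q_K = (250 - (3/2)q_L)/5.
Solving the pair: q_L = 21.8321, q_K = 43.4504.
Price P = 274 - (3/2)·65.2824 = 176.0763.
Kestrel's profit: 176.0763·43.4504 - 24·43.4504 - 43.4504² = 4719.8392.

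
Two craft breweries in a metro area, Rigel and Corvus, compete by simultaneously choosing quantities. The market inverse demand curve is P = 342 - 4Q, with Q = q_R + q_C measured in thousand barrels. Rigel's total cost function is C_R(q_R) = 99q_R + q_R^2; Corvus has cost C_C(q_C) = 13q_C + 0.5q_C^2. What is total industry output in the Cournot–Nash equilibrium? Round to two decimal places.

43.09

Rigel's profit: π_R = (342 - 4Q)q_R - (99q_R + q_R²). Setting ∂π_R/∂q_R = 0: 243 - 10q_R - 4(q_C) = 0.
Corvus's first-order condition: 329 - 9q_C - 4(q_R) = 0.
Rearranging gives the reaction functions q_R = (243 - 4q_C)/10 and q_C = (329 - 4q_R)/9.
Solving the pair: q_R = 871/74, q_C = 1159/37.
Total output Q = 871/74 + 1159/37 = 43.0946.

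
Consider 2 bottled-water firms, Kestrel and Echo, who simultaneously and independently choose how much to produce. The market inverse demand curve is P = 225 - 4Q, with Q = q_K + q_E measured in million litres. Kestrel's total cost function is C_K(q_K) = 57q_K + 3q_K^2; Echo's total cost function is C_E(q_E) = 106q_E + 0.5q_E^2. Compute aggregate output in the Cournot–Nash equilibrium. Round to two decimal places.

18.45

Kestrel's profit: π_K = (225 - 4Q)q_K - (57q_K + 3q_K²). Setting ∂π_K/∂q_K = 0: 168 - 14q_K - 4(q_E) = 0.
Echo's profit: π_E = (225 - 4Q)q_E - (106q_E + (1/2)q_E²). Setting ∂π_E/∂q_E = 0: 119 - 9q_E - 4(q_K) = 0.
So q_K = (168 - 4q_E)/14 and q_E = (119 - 4q_K)/9.
Substituting one into the other gives q_K = 518/55 and q_E = 497/55.
Total output Q = 518/55 + 497/55 = 203/11.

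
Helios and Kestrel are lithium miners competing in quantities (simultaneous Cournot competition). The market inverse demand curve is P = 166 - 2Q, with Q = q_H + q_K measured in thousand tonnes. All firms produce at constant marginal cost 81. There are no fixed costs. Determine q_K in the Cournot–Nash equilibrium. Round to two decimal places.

A representative firm's profit is π_i = q_i(166 - 2Q) - 81q_i.
Setting ∂π_i/∂q_i = 0 with rivals' quantities fixed: 85 - 4q_i - 2q_j = 0.
By symmetry each firm produces the same amount; substituting q_j = q_i yields q_i = 85/6.

14.17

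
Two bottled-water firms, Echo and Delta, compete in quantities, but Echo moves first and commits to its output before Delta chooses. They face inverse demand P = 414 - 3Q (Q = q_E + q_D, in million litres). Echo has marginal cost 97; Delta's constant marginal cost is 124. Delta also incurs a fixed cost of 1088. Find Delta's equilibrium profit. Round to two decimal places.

72.33

Solve by backward induction. Given q_E, the follower Delta maximises π_D = (414 - 3q_E - 3q_D)q_D - 124q_D.
Setting the follower's marginal profit to zero, 290 - 3q_E - 6q_D = 0, i.e. q_D = (290 - 3q_E)/6.
Echo substitutes q_D(q_E) into its own profit: π_E = q_E(414 - 3q_E - (290 - 3q_E)/2) - 97q_E = (269 - (3/2)q_E)q_E - 97q_E.
Maximising: ∂π_E/∂q_E = 172 - 3q_E = 0, giving q_E = 172/3.
Then q_D = (290 - 3·(172/3))/6 = 59/3.
Price P = 414 - 3·77 = 183.
Delta's profit: (183 - 124)·(59/3) - 1088 = 217/3.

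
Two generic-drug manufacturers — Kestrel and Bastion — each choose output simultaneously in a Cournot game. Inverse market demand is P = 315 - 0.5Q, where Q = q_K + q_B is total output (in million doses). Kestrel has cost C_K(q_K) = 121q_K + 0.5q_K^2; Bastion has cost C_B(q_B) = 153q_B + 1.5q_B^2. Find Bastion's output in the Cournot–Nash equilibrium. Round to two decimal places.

Kestrel's profit: π_K = (315 - 0.5Q)q_K - (121q_K + (1/2)q_K²). Setting ∂π_K/∂q_K = 0: 194 - 2q_K - (1/2)(q_B) = 0.
Bastion's first-order condition: 162 - 4q_B - (1/2)(q_K) = 0.
So q_K = (194 - (1/2)q_B)/2 and q_B = (162 - (1/2)q_K)/4.
Substituting one into the other gives q_K = 89.6774 and q_B = 908/31.

29.29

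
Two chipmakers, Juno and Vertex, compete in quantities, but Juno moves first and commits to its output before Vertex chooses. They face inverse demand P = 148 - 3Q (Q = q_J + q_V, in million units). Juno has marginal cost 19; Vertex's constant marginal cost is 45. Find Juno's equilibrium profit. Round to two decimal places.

The follower Vertex best-responds to any q_J: π_V = (148 - 3Q)q_V - 45q_V.
Setting the follower's marginal profit to zero, 103 - 3q_J - 6q_V = 0, i.e. q_V = (103 - 3q_J)/6.
The leader anticipates this reaction. Substituting into P = 148 - 3Q gives P = 193/2 - (3/2)q_J, so π_J = (193/2 - (3/2)q_J)q_J - 19q_J.
Leader FOC: 155/2 - 3q_J = 0, so q_J = 155/6.
Then q_V = (103 - 3·(155/6))/6 = 17/4.
Price P = 148 - 3·(361/12) = 231/4.
Juno's profit: (231/4 - 19)·(155/6) = 1001.0417.

1001.04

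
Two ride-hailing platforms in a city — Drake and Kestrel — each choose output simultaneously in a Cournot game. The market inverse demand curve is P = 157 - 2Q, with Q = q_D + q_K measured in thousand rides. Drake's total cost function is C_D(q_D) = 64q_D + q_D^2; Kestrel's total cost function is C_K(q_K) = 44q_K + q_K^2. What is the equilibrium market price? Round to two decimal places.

Drake's profit: π_D = (157 - 2Q)q_D - (64q_D + q_D²). Setting ∂π_D/∂q_D = 0: 93 - 6q_D - 2(q_K) = 0.
Kestrel's first-order condition: 113 - 6q_K - 2(q_D) = 0.
So q_D = (93 - 2q_K)/6 and q_K = (113 - 2q_D)/6.
Substituting one into the other gives q_D = 83/8 and q_K = 123/8.
Total output Q = 103/4, so price P = 157 - 2·(103/4) = 211/2.

105.50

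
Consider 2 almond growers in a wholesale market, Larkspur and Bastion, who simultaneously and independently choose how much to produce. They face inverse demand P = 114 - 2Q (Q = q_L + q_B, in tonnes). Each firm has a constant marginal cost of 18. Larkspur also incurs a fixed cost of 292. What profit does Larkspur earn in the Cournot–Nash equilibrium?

Each firm earns π_i = (114 - 2Q)q_i - 18q_i.
First-order condition (treating rivals' output as given): 96 - 4q_i - 2q_j = 0.
By symmetry each firm produces the same amount; substituting q_j = q_i yields q_i = 96/6 = 16.
Price P = 114 - 2·32 = 50.
Larkspur's profit: (50 - 18)·16 - 292 = 220.

220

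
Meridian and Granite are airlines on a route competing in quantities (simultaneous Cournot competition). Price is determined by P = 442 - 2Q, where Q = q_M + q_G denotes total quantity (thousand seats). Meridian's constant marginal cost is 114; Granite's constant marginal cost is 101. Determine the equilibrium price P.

219

Meridian's profit: π_M = (442 - 2Q)q_M - (114q_M). Setting ∂π_M/∂q_M = 0: 328 - 4q_M - 2(q_G) = 0.
Granite's first-order condition: 341 - 4q_G - 2(q_M) = 0.
Best responses: q_M = (328 - 2q_G)/4, q_G = (341 - 2q_M)/4.
Substituting one into the other gives q_M = 105/2 and q_G = 59.
Total output Q = 223/2, so price P = 442 - 2·(223/2) = 219.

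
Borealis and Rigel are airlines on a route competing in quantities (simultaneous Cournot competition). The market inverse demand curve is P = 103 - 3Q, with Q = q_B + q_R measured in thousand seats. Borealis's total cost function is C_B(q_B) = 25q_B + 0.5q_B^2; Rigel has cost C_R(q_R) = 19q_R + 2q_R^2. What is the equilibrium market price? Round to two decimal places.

Borealis's profit: π_B = (103 - 3Q)q_B - (25q_B + (1/2)q_B²). Setting ∂π_B/∂q_B = 0: 78 - 7q_B - 3(q_R) = 0.
Rigel's first-order condition: 84 - 10q_R - 3(q_B) = 0.
Rearranging gives the reaction functions q_B = (78 - 3q_R)/7 and q_R = (84 - 3q_B)/10.
Substituting one into the other gives q_B = 528/61 and q_R = 354/61.
Total output Q = 882/61, so price P = 103 - 3·(882/61) = 59.6230.

59.62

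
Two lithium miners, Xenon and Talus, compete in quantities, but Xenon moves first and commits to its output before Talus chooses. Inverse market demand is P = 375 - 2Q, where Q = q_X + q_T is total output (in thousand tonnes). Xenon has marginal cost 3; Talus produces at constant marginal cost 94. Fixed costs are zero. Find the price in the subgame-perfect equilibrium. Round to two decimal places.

118.75

Solve by backward induction. Given q_X, the follower Talus maximises π_T = (375 - 2q_X - 2q_T)q_T - 94q_T.
Follower FOC: 281 - 2q_X - 4q_T = 0, so q_T(q_X) = (281 - 2q_X)/4.
The leader anticipates this reaction. Substituting into P = 375 - 2Q gives P = 469/2 - q_X, so π_X = (469/2 - q_X)q_X - 3q_X.
Leader FOC: 463/2 - 2q_X = 0, so q_X = 463/4.
Then q_T = (281 - 2·(463/4))/4 = 99/8.
Total output Q = 1025/8, so price P = 375 - 2·(1025/8) = 475/4.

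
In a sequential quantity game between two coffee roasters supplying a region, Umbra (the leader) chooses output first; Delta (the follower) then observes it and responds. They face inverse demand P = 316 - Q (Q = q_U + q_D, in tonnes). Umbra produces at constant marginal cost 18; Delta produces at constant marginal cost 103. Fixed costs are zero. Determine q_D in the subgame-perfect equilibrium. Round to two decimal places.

Solve by backward induction. Given q_U, the follower Delta maximises π_D = (316 - q_U - q_D)q_D - 103q_D.
Setting the follower's marginal profit to zero, 213 - q_U - 2q_D = 0, i.e. q_D = (213 - q_U)/2.
Umbra substitutes q_D(q_U) into its own profit: π_U = q_U(316 - q_U - (213 - q_U)/2) - 18q_U = (419/2 - (1/2)q_U)q_U - 18q_U.
Leader FOC: 383/2 - q_U = 0, so q_U = 383/2.
Then q_D = (213 - 383/2)/2 = 43/4.

10.75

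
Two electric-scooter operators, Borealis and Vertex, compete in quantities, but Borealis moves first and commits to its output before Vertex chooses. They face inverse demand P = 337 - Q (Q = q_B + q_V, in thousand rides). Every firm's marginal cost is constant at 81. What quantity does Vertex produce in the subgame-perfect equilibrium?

64

The follower Vertex best-responds to any q_B: π_V = (337 - Q)q_V - 81q_V.
Follower FOC: 256 - q_B - 2q_V = 0, so q_V(q_B) = (256 - q_B)/2.
Borealis substitutes q_V(q_B) into its own profit: π_B = q_B(337 - q_B - (256 - q_B)/2) - 81q_B = (209 - (1/2)q_B)q_B - 81q_B.
Maximising: ∂π_B/∂q_B = 128 - q_B = 0, giving q_B = 128.
Then q_V = (256 - 128)/2 = 64.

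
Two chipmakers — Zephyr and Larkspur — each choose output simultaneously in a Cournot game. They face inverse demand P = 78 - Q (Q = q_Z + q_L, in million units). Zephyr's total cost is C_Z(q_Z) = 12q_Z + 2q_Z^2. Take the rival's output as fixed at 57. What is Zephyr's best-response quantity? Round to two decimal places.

1.50

With the rival's output fixed at 57, Zephyr's profit is π_Z = (78 - 57 - q_Z)q_Z - (12q_Z + 2q_Z²) = (21 - q_Z)q_Z - (12q_Z + 2q_Z²).
∂π_Z/∂q_Z = 9 - 6q_Z = 0, so q_Z = 3/2.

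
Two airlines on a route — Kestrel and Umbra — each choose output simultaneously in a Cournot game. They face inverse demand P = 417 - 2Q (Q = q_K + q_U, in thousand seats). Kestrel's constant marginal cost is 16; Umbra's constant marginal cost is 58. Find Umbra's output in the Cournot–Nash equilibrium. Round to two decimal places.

Kestrel's profit: π_K = (417 - 2Q)q_K - (16q_K). Setting ∂π_K/∂q_K = 0: 401 - 4q_K - 2(q_U) = 0.
Umbra's first-order condition: 359 - 4q_U - 2(q_K) = 0.
So q_K = (401 - 2q_U)/4 and q_U = (359 - 2q_K)/4.
Solving the pair: q_K = 443/6, q_U = 317/6.

52.83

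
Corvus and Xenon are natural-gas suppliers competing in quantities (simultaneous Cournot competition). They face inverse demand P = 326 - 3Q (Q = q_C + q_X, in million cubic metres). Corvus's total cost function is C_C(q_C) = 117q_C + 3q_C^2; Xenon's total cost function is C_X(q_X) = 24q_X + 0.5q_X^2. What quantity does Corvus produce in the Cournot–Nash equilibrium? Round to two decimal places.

7.43

Corvus's profit: π_C = (326 - 3Q)q_C - (117q_C + 3q_C²). Setting ∂π_C/∂q_C = 0: 209 - 12q_C - 3(q_X) = 0.
Xenon's first-order condition: 302 - 7q_X - 3(q_C) = 0.
Best responses: q_C = (209 - 3q_X)/12, q_X = (302 - 3q_C)/7.
Substituting one into the other gives q_C = 557/75 and q_X = 999/25.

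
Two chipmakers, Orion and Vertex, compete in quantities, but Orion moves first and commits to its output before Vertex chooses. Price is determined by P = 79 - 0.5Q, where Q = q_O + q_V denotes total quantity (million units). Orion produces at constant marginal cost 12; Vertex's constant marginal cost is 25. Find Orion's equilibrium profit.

Solve by backward induction. Given q_O, the follower Vertex maximises π_V = (79 - (1/2)q_O - (1/2)q_V)q_V - 25q_V.
Setting the follower's marginal profit to zero, 54 - (1/2)q_O - q_V = 0, i.e. q_V = (54 - (1/2)q_O).
Orion substitutes q_V(q_O) into its own profit: π_O = q_O(79 - (1/2)q_O - (54 - (1/2)q_O)/2) - 12q_O = (52 - (1/4)q_O)q_O - 12q_O.
The leader's first-order condition 40 - (1/2)q_O = 0 yields q_O = 80.
Then q_V = (54 - (1/2)·80) = 14.
Price P = 79 - (1/2)·94 = 32.
Orion's profit: (32 - 12)·80 = 1600.

1600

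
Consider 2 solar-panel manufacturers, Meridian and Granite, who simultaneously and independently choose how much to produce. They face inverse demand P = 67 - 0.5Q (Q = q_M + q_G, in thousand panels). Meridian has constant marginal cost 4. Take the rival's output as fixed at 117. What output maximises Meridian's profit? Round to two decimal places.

With the rival's output fixed at 117, Meridian's profit is π_M = (67 - (1/2)·117 - (1/2)q_M)q_M - (4q_M) = (17/2 - (1/2)q_M)q_M - (4q_M).
∂π_M/∂q_M = 9/2 - q_M = 0, so q_M = 9/2.

4.50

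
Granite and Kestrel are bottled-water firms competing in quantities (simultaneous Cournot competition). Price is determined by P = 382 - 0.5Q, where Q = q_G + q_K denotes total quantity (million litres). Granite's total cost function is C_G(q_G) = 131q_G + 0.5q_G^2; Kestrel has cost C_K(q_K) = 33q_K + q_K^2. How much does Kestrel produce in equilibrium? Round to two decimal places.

Granite's profit: π_G = (382 - 0.5Q)q_G - (131q_G + (1/2)q_G²). Setting ∂π_G/∂q_G = 0: 251 - 2q_G - (1/2)(q_K) = 0.
Kestrel's first-order condition: 349 - 3q_K - (1/2)(q_G) = 0.
So q_G = (251 - (1/2)q_K)/2 and q_K = (349 - (1/2)q_G)/3.
Substituting one into the other gives q_G = 100.6087 and q_K = 99.5652.

99.57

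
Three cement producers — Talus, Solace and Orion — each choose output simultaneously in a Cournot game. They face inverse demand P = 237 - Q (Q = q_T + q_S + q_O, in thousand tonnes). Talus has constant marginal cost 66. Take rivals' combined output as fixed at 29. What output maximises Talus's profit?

71

With rivals' combined output fixed at 29, Talus's profit is π_T = (237 - 29 - q_T)q_T - (66q_T) = (208 - q_T)q_T - (66q_T).
∂π_T/∂q_T = 142 - 2q_T = 0, so q_T = 71.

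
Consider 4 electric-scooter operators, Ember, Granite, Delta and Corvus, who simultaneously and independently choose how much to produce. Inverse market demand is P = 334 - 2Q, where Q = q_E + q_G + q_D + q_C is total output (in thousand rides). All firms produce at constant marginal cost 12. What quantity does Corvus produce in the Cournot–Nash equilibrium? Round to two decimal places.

Each firm earns π_i = (334 - 2Q)q_i - 12q_i.
First-order condition (treating rivals' output as given): 322 - 4q_i - 2·Σ_{j≠i} q_j = 0.
By symmetry each firm produces the same amount; substituting Σ_{j≠i} q_j = 3q_i yields q_i = 322/10 = 161/5.

32.20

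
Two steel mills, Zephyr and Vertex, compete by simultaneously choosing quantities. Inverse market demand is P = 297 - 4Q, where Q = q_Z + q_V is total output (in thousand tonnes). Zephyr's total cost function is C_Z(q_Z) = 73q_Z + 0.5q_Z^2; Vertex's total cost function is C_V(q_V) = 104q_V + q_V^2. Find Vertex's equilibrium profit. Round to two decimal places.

Zephyr's profit: π_Z = (297 - 4Q)q_Z - (73q_Z + (1/2)q_Z²). Setting ∂π_Z/∂q_Z = 0: 224 - 9q_Z - 4(q_V) = 0.
Vertex's profit: π_V = (297 - 4Q)q_V - (104q_V + q_V²). Setting ∂π_V/∂q_V = 0: 193 - 10q_V - 4(q_Z) = 0.
Rearranging gives the reaction functions q_Z = (224 - 4q_V)/9 and q_V = (193 - 4q_Z)/10.
Substituting one into the other gives q_Z = 734/37 and q_V = 841/74.
Price P = 297 - 4·31.2027 = 172.1892.
Vertex's profit: 172.1892·(841/74) - 104·(841/74) - (841/74)² = 645.8008.

645.80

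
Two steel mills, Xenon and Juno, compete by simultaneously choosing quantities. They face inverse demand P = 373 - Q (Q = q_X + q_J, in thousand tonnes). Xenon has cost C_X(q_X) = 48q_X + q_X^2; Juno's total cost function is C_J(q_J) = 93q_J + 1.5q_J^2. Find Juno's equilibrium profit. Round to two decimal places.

Xenon's profit: π_X = (373 - Q)q_X - (48q_X + q_X²). Setting ∂π_X/∂q_X = 0: 325 - 4q_X - (q_J) = 0.
Juno's first-order condition: 280 - 5q_J - (q_X) = 0.
Best responses: q_X = (325 - q_J)/4, q_J = (280 - q_X)/5.
Solving the pair: q_X = 1345/19, q_J = 795/19.
Price P = 373 - 112.6316 = 260.3684.
Juno's profit: 260.3684·(795/19) - 93·(795/19) - (3/2)(795/19)² = 4376.9044.

4376.90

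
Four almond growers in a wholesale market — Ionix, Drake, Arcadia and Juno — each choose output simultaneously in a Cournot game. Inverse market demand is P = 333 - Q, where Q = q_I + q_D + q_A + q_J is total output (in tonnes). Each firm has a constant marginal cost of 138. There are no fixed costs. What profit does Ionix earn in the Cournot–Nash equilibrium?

1521

A representative firm's profit is π_i = q_i(333 - Q) - 138q_i.
First-order condition (treating rivals' output as given): 195 - 2q_i - Σ_{j≠i} q_j = 0.
By symmetry each firm produces the same amount; substituting Σ_{j≠i} q_j = 3q_i yields q_i = 195/5 = 39.
Price P = 333 - 156 = 177.
Ionix's profit: (177 - 138)·39 = 1521.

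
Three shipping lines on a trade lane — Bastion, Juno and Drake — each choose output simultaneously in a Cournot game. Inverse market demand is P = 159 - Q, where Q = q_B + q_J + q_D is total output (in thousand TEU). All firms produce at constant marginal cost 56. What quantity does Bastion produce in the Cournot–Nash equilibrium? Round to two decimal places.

25.75

Each firm earns π_i = (159 - Q)q_i - 56q_i.
Setting ∂π_i/∂q_i = 0 with rivals' quantities fixed: 103 - 2q_i - Σ_{j≠i} q_j = 0.
With identical firms every q_j equals q_i, so Σ_{j≠i} q_j = 2q_i and 103 = 4q_i, giving q_i = 103/4.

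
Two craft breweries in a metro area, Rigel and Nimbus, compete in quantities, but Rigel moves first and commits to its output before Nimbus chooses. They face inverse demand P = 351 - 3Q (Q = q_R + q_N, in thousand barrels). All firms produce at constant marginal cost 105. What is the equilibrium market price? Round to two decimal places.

Solve by backward induction. Given q_R, the follower Nimbus maximises π_N = (351 - 3q_R - 3q_N)q_N - 105q_N.
Follower FOC: 246 - 3q_R - 6q_N = 0, so q_N(q_R) = (246 - 3q_R)/6.
Rigel substitutes q_N(q_R) into its own profit: π_R = q_R(351 - 3q_R - (246 - 3q_R)/2) - 105q_R = (228 - (3/2)q_R)q_R - 105q_R.
Maximising: ∂π_R/∂q_R = 123 - 3q_R = 0, giving q_R = 41.
Then q_N = (246 - 3·41)/6 = 41/2.
Total output Q = 123/2, so price P = 351 - 3·(123/2) = 333/2.

166.50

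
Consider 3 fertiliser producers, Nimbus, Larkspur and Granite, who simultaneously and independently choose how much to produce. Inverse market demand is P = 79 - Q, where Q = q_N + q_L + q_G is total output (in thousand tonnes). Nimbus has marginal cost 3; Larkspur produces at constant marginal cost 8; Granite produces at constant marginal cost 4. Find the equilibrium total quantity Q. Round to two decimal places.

55.50

Nimbus's profit: π_N = (79 - Q)q_N - (3q_N). Setting ∂π_N/∂q_N = 0: 76 - 2q_N - (q_L + q_G) = 0.
Larkspur's first-order condition: 71 - 2q_L - (q_N + q_G) = 0.
Granite's first-order condition: 75 - 2q_G - (q_N + q_L) = 0.
Adding the 3 first-order conditions: 222 − 4Q = 0, so Q = 111/2.
Back-substituting: q_N = (76 − 111/2) = 41/2, q_L = (71 − 111/2) = 31/2, q_G = (75 − 111/2) = 39/2.
Total output Q = 41/2 + 31/2 + 39/2 = 111/2.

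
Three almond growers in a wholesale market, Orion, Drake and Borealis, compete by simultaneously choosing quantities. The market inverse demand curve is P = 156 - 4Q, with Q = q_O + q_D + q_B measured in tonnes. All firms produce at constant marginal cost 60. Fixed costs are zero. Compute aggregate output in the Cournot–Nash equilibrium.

18

A representative firm's profit is π_i = q_i(156 - 4Q) - 60q_i.
Setting ∂π_i/∂q_i = 0 with rivals' quantities fixed: 96 - 8q_i - 4·Σ_{j≠i} q_j = 0.
By symmetry each firm produces the same amount; substituting Σ_{j≠i} q_j = 2q_i yields q_i = 96/16 = 6.
Total output Q = 6 + 6 + 6 = 18.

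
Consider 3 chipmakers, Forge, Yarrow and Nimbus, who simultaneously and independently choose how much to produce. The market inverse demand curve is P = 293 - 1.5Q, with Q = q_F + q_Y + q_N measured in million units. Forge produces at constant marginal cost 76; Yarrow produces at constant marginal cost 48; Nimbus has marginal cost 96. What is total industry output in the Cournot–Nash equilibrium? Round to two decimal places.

109.83

Forge's profit: π_F = (293 - 1.5Q)q_F - (76q_F). Setting ∂π_F/∂q_F = 0: 217 - 3q_F - (3/2)(q_Y + q_N) = 0.
Yarrow's profit: π_Y = (293 - 1.5Q)q_Y - (48q_Y). Setting ∂π_Y/∂q_Y = 0: 245 - 3q_Y - (3/2)(q_F + q_N) = 0.
Nimbus's profit: π_N = (293 - 1.5Q)q_N - (96q_N). Setting ∂π_N/∂q_N = 0: 197 - 3q_N - (3/2)(q_F + q_Y) = 0.
Summing all 3 equations gives 659 − 6Q = 0, hence Q = 659/6.
Back-substituting: q_F = (217 − 659/4)/(3/2) = 209/6, q_Y = (245 − 659/4)/(3/2) = 107/2, q_N = (197 − 659/4)/(3/2) = 43/2.
Total output Q = 209/6 + 107/2 + 43/2 = 659/6.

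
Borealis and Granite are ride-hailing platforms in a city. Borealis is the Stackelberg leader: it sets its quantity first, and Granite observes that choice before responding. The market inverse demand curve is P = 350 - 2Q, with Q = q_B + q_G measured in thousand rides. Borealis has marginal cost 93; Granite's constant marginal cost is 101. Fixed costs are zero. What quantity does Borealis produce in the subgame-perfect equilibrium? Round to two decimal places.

Solve by backward induction. Given q_B, the follower Granite maximises π_G = (350 - 2q_B - 2q_G)q_G - 101q_G.
Setting the follower's marginal profit to zero, 249 - 2q_B - 4q_G = 0, i.e. q_G = (249 - 2q_B)/4.
The leader anticipates this reaction. Substituting into P = 350 - 2Q gives P = 451/2 - q_B, so π_B = (451/2 - q_B)q_B - 93q_B.
The leader's first-order condition 265/2 - 2q_B = 0 yields q_B = 265/4.
Then q_G = (249 - 2·(265/4))/4 = 233/8.

66.25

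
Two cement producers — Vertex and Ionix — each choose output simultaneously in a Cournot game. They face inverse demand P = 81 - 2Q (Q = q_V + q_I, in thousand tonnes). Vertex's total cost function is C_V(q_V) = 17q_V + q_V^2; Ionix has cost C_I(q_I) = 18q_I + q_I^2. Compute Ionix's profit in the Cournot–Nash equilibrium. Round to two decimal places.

Vertex's profit: π_V = (81 - 2Q)q_V - (17q_V + q_V²). Setting ∂π_V/∂q_V = 0: 64 - 6q_V - 2(q_I) = 0.
Ionix's first-order condition: 63 - 6q_I - 2(q_V) = 0.
Best responses: q_V = (64 - 2q_I)/6, q_I = (63 - 2q_V)/6.
Substituting one into the other gives q_V = 129/16 and q_I = 125/16.
Price P = 81 - 2·(127/8) = 197/4.
Ionix's profit: (197/4)·(125/16) - 18·(125/16) - (125/16)² = 183.1055.

183.11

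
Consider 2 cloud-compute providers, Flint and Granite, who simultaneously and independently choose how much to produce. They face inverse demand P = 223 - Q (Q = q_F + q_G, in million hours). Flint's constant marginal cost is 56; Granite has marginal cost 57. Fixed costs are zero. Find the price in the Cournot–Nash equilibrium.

Flint's profit: π_F = (223 - Q)q_F - (56q_F). Setting ∂π_F/∂q_F = 0: 167 - 2q_F - (q_G) = 0.
Granite's first-order condition: 166 - 2q_G - (q_F) = 0.
Rearranging gives the reaction functions q_F = (167 - q_G)/2 and q_G = (166 - q_F)/2.
Solving the pair: q_F = 56, q_G = 55.
Total output Q = 111, so price P = 223 - 111 = 112.

112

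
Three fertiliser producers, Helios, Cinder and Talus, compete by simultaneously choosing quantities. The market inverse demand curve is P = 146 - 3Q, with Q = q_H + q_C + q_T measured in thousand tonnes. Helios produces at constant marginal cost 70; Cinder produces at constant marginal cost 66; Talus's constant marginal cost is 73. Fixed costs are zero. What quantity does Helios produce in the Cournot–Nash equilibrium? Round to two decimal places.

6.25

Helios's profit: π_H = (146 - 3Q)q_H - (70q_H). Setting ∂π_H/∂q_H = 0: 76 - 6q_H - 3(q_C + q_T) = 0.
Cinder's profit: π_C = (146 - 3Q)q_C - (66q_C). Setting ∂π_C/∂q_C = 0: 80 - 6q_C - 3(q_H + q_T) = 0.
Talus's profit: π_T = (146 - 3Q)q_T - (73q_T). Setting ∂π_T/∂q_T = 0: 73 - 6q_T - 3(q_H + q_C) = 0.
Adding the 3 first-order conditions: 229 − 12Q = 0, so Q = 229/12.
Back-substituting: q_H = (76 − 229/4)/3 = 25/4, q_C = (80 − 229/4)/3 = 91/12, q_T = (73 − 229/4)/3 = 21/4.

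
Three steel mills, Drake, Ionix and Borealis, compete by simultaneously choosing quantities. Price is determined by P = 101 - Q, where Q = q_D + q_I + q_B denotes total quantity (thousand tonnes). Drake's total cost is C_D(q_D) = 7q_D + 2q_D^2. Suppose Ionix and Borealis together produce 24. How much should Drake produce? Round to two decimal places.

With rivals' combined output fixed at 24, Drake's profit is π_D = (101 - 24 - q_D)q_D - (7q_D + 2q_D²) = (77 - q_D)q_D - (7q_D + 2q_D²).
∂π_D/∂q_D = 70 - 6q_D = 0, so q_D = 35/3.

11.67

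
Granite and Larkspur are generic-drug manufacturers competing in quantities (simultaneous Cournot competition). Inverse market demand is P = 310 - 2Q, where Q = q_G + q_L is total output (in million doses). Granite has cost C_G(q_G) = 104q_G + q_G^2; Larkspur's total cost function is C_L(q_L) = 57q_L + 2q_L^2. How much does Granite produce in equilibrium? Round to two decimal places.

Granite's profit: π_G = (310 - 2Q)q_G - (104q_G + q_G²). Setting ∂π_G/∂q_G = 0: 206 - 6q_G - 2(q_L) = 0.
Larkspur's profit: π_L = (310 - 2Q)q_L - (57q_L + 2q_L²). Setting ∂π_L/∂q_L = 0: 253 - 8q_L - 2(q_G) = 0.
Best responses: q_G = (206 - 2q_L)/6, q_L = (253 - 2q_G)/8.
Solving the pair: q_G = 571/22, q_L = 553/22.

25.95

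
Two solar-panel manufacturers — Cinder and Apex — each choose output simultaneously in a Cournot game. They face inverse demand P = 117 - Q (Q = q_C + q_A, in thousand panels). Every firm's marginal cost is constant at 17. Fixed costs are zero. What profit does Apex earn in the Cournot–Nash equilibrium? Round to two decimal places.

1111.11

A representative firm's profit is π_i = q_i(117 - Q) - 17q_i.
First-order condition (treating rivals' output as given): 100 - 2q_i - q_j = 0.
With identical firms every q_j equals q_i, so q_j = q_i and 100 = 3q_i, giving q_i = 100/3.
Price P = 117 - 200/3 = 151/3.
Apex's profit: (151/3 - 17)·(100/3) = 1111.1111.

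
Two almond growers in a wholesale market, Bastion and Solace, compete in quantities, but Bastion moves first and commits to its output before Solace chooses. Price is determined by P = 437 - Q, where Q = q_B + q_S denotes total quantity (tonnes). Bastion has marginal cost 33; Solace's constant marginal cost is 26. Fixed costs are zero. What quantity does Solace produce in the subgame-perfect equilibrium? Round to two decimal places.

106.25

The follower Solace best-responds to any q_B: π_S = (437 - Q)q_S - 26q_S.
Setting the follower's marginal profit to zero, 411 - q_B - 2q_S = 0, i.e. q_S = (411 - q_B)/2.
Bastion substitutes q_S(q_B) into its own profit: π_B = q_B(437 - q_B - (411 - q_B)/2) - 33q_B = (463/2 - (1/2)q_B)q_B - 33q_B.
The leader's first-order condition 397/2 - q_B = 0 yields q_B = 397/2.
Then q_S = (411 - 397/2)/2 = 425/4.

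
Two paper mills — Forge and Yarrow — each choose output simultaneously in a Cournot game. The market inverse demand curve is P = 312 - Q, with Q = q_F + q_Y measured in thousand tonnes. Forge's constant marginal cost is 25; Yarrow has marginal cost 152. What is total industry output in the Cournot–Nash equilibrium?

Forge's profit: π_F = (312 - Q)q_F - (25q_F). Setting ∂π_F/∂q_F = 0: 287 - 2q_F - (q_Y) = 0.
Yarrow's profit: π_Y = (312 - Q)q_Y - (152q_Y). Setting ∂π_Y/∂q_Y = 0: 160 - 2q_Y - (q_F) = 0.
So q_F = (287 - q_Y)/2 and q_Y = (160 - q_F)/2.
Substituting one into the other gives q_F = 138 and q_Y = 11.
Total output Q = 138 + 11 = 149.

149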